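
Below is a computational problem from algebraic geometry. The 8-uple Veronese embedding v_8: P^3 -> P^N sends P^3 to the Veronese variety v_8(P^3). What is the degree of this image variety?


The Veronese variety v_8(P^3) has degree d^r.
d^r = 8^3 = 512

512


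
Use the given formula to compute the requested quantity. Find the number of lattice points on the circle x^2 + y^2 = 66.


Systematically check integer values of x where x^2 <= 66.
For each valid x, check if 66 - x^2 is a perfect square.
Total integer solutions found: 0

0


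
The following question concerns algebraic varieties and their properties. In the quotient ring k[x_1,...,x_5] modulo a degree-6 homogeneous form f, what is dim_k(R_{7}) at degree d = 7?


For R = k[x_1,...,x_n]/(f) with f homogeneous of degree e:
The Hilbert series is (1 - t^e)/(1 - t)^n.
So h(d) = C(d+n-1, n-1) - C(d-e+n-1, n-1) for d >= e.
With n=5, e=6, d=7:
C(7+5-1, 5-1) = C(11, 4) = 330
C(7-6+5-1, 5-1) = C(5, 4) = 5
h(7) = 330 - 5 = 325

325


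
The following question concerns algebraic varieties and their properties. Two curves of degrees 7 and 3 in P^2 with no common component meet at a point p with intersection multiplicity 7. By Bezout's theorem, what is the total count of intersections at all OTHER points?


By Bezout's theorem, the total intersection number is d1 * d2.
Total = 7 * 3 = 21
Intersection multiplicity at p = 7
Remaining intersections = 21 - 7 = 14

14


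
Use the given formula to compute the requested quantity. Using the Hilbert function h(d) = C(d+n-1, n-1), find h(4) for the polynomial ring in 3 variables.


The Hilbert function for the polynomial ring in 3 variables is:
h(d) = C(d+n-1, n-1)
h(4) = C(4+3-1, 3-1) = C(6, 2)
= 6! / (2! * 4!)
= 15

15


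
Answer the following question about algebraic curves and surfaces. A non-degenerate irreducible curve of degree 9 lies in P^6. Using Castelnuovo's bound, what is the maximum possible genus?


Castelnuovo's bound: write d - 1 = m(r-1) + epsilon with 0 <= epsilon < r-1.
d - 1 = 9 - 1 = 8
r - 1 = 6 - 1 = 5
8 = 1*5 + 3, so m = 1, epsilon = 3
pi(d, r) = m(m-1)(r-1)/2 + m*epsilon
= 1*0*5/2 + 1*3
= 0/2 + 3
= 0 + 3 = 3

3


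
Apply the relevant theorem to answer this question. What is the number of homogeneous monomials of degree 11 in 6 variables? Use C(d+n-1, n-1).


The number of degree-11 monomials in 6 variables is C(d+n-1, n-1).
= C(11+6-1, 6-1) = C(16, 5)
= 4368

4368


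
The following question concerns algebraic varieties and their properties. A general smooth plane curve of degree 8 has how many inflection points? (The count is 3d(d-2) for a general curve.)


For a general smooth plane curve C of degree d, the inflection points are
the intersection of C with its Hessian curve, which has degree 3(d-2).
By Bezout, the total intersection number is d * 3(d-2) = 8 * 18 = 144.
For a general curve every flex is ordinary, so each contributes
multiplicity 1 to C·Hess(C), and the number of distinct inflection
points is 3d(d-2).
Inflection points = 3*8*(8-2) = 3*8*6 = 144

144


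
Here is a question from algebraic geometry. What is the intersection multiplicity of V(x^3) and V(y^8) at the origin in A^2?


The intersection multiplicity of V(x^a) and V(y^b) at the origin is:
I(O; V(x^3), V(y^8)) = dim_k(k[x,y]/(x^3, y^8))
A basis for k[x,y]/(x^3, y^8) is the set of monomials x^i * y^j
where 0 <= i < 3 and 0 <= j < 8.
The number of such monomials is 3 * 8 = 24

24


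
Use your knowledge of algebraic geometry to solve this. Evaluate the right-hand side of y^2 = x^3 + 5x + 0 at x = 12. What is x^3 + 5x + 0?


Compute x^3 + 5x + 0 at x = 12:
x^3 = 12^3 = 1728
5*x = 5*12 = 60
Sum: 1728 + 60 + 0 = 1788

1788


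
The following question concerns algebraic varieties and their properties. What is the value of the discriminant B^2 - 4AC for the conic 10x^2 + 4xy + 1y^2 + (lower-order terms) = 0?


The discriminant of a conic Ax^2 + Bxy + Cy^2 + ... = 0 is B^2 - 4AC.
B^2 = 4^2 = 16
4AC = 4*10*1 = 40
Discriminant = 16 - 40 = -24

-24


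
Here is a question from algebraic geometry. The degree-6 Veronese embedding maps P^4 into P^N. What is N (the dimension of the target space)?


The Veronese embedding v_d: P^n -> P^N maps each point to all
degree-d monomials in n+1 homogeneous coordinates.
N = C(n+d, d) - 1
N = C(4+6, 6) - 1
N = C(10, 6) - 1
C(10, 6) = 210
N = 210 - 1 = 209

209


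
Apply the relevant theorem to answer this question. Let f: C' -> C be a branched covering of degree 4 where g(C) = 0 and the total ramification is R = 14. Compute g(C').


Riemann-Hurwitz formula: 2g' - 2 = d(2g - 2) + R
Given: d = 4, g = 0, R = 14
2g' - 2 = 4*(2*0 - 2) + 14
2g' - 2 = 4*(-2) + 14
2g' - 2 = -8 + 14 = 6
2g' = 8
g' = 4

4


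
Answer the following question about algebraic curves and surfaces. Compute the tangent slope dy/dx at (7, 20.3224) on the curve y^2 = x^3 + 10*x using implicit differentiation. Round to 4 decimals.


Using implicit differentiation of y^2 = x^3 + 10*x:
2y * dy/dx = 3x^2 + 10
dy/dx = (3x^2 + 10)/(2y)
Numerator: 3*7^2 + 10 = 157
Denominator: 2*20.3224 = 40.6448
dy/dx = 157/40.6448 = 3.8627

3.8627


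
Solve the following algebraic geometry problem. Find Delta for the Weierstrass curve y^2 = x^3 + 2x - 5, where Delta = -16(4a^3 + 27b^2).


Compute each component:
4a^3 = 4*2^3 = 4*8 = 32
27b^2 = 27*(-5)^2 = 27*25 = 675
4a^3 + 27b^2 = 32 + 675 = 707
Delta = -16*707 = -11312

-11312


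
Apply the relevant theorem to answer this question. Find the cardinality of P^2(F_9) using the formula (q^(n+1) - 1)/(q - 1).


P^2(F_9) has (q^(n+1) - 1)/(q - 1) points.
= 9^2 + 9^1 + 9^0
= 81 + 9 + 1
= 91

91


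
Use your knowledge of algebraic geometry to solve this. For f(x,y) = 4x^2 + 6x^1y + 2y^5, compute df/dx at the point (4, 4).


df/dx = 2*4*x^1 + 1*6*x^0*y
At (4,4): 2*4*4^1 + 1*6*4^0*4
= 32 + 24
= 56

56


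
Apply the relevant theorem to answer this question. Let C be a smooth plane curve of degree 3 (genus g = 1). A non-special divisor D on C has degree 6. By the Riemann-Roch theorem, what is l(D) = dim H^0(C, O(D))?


First, compute the genus of a smooth plane curve of degree 3:
g = (d-1)(d-2)/2 = (3-1)(3-2)/2 = 1
For a non-special divisor D (i.e., h^1(D) = 0), Riemann-Roch gives:
l(D) = deg(D) - g + 1
Since deg(D) = 6 >= 2g - 1 = 1, D is non-special.
l(D) = 6 - 1 + 1 = 6

6


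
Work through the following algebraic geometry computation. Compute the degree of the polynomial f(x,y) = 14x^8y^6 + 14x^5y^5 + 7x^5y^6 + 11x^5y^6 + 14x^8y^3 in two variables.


Examine each term for its total degree (sum of exponents).
  Term '14x^8y^6' has total degree 8+6 = 14.
  Term '14x^5y^5' has total degree 5+5 = 10.
  Term '7x^5y^6' has total degree 5+6 = 11.
  Term '11x^5y^6' has total degree 5+6 = 11.
  Term '14x^8y^3' has total degree 8+3 = 11.
The maximum total degree among all terms is 14.

14


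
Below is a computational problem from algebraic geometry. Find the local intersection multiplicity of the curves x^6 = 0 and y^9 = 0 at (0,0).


The intersection multiplicity of V(x^a) and V(y^b) at the origin is:
I(O; V(x^6), V(y^9)) = dim_k(k[x,y]/(x^6, y^9))
A basis for k[x,y]/(x^6, y^9) is the set of monomials x^i * y^j
where 0 <= i < 6 and 0 <= j < 9.
The number of such monomials is 6 * 9 = 54

54


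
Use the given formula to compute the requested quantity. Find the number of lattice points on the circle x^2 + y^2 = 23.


Systematically check integer values of x where x^2 <= 23.
For each valid x, check if 23 - x^2 is a perfect square.
Total integer solutions found: 0

0


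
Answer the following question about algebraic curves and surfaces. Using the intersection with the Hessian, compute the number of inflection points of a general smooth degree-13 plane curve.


For a general smooth plane curve C of degree d, the inflection points are
the intersection of C with its Hessian curve, which has degree 3(d-2).
By Bezout, the total intersection number is d * 3(d-2) = 13 * 33 = 429.
For a general curve every flex is ordinary, so each contributes
multiplicity 1 to C·Hess(C), and the number of distinct inflection
points is 3d(d-2).
Inflection points = 3*13*(13-2) = 3*13*11 = 429

429


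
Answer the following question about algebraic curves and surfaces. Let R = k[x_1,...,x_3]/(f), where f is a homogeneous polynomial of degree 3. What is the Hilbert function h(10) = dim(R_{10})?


For R = k[x_1,...,x_n]/(f) with f homogeneous of degree e:
The Hilbert series is (1 - t^e)/(1 - t)^n.
So h(d) = C(d+n-1, n-1) - C(d-e+n-1, n-1) for d >= e.
With n=3, e=3, d=10:
C(10+3-1, 3-1) = C(12, 2) = 66
C(10-3+3-1, 3-1) = C(9, 2) = 36
h(10) = 66 - 36 = 30

30


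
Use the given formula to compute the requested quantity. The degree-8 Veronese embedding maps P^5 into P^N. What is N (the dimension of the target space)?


The Veronese embedding v_d: P^n -> P^N maps each point to all
degree-d monomials in n+1 homogeneous coordinates.
N = C(n+d, d) - 1
N = C(5+8, 8) - 1
N = C(13, 8) - 1
C(13, 8) = 1287
N = 1287 - 1 = 1286

1286


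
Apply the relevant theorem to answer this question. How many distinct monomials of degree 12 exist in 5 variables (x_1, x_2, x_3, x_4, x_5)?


The number of degree-12 monomials in 5 variables is C(d+n-1, n-1).
= C(12+5-1, 5-1) = C(16, 4)
= 1820

1820


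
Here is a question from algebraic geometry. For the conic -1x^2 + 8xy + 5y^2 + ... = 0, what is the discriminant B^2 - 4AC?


The discriminant of a conic Ax^2 + Bxy + Cy^2 + ... = 0 is B^2 - 4AC.
B^2 = 8^2 = 64
4AC = 4*(-1)*5 = -20
Discriminant = 64 + 20 = 84

84


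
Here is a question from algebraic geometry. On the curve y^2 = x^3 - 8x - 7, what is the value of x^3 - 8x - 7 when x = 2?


Compute x^3 - 8x - 7 at x = 2:
x^3 = 2^3 = 8
(-8)*x = (-8)*2 = -16
Sum: 8 - 16 - 7 = -15

-15


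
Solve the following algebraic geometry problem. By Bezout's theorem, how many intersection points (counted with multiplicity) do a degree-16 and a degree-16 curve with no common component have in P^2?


Bezout's theorem states the intersection count equals the product of degrees.
Intersection count = 16 * 16 = 256

256


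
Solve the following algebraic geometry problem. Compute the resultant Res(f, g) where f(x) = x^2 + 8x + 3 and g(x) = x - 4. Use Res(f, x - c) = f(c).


For Res(f, x - c), we evaluate f at x = c.
f(4) = 4^2 + 8*4 + 3
= 16 + 32 + 3
= 48 + 3 = 51
Res(f, g) = 51

51


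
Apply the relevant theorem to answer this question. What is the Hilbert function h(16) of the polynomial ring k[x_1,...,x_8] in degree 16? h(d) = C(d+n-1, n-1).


The Hilbert function for the polynomial ring in 8 variables is:
h(d) = C(d+n-1, n-1)
h(16) = C(16+8-1, 8-1) = C(23, 7)
= 23! / (7! * 16!)
= 245157

245157


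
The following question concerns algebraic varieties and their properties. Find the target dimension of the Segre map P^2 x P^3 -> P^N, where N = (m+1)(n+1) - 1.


The Segre embedding maps P^m x P^n into P^N via
all products of coordinates from each factor.
N = (m+1)(n+1) - 1
N = (2+1)(3+1) - 1
N = 3*4 - 1
N = 12 - 1 = 11

11


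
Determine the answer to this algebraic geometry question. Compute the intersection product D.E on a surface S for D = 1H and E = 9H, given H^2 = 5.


Using bilinearity of the intersection pairing on a surface S:
(aH).(bH) = ab * (H.H)
We have H^2 = 5.
D.E = (1H).(9H) = 1*9*5
= 9*5
= 45

45


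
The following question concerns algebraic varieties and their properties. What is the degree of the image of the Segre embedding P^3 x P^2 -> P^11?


The degree of the Segre variety P^3 x P^2 is C(m+n, m).
= C(5, 3)
= 10

10


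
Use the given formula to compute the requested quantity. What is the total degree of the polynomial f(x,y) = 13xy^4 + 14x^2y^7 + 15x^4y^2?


Examine each term for its total degree (sum of exponents).
  Term '13xy^4' has total degree 1+4 = 5.
  Term '14x^2y^7' has total degree 2+7 = 9.
  Term '15x^4y^2' has total degree 4+2 = 6.
The maximum total degree among all terms is 9.

9


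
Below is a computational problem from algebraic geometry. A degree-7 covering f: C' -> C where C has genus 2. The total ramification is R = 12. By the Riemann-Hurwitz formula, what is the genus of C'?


Riemann-Hurwitz formula: 2g' - 2 = d(2g - 2) + R
Given: d = 7, g = 2, R = 12
2g' - 2 = 7*(2*2 - 2) + 12
2g' - 2 = 7*2 + 12
2g' - 2 = 14 + 12 = 26
2g' = 28
g' = 14

14


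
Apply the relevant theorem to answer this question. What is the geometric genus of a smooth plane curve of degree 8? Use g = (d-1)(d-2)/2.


Using the genus formula for smooth plane curves:
g = (d-1)(d-2)/2
g = (8-1)(8-2)/2
g = 7*6/2
g = 42/2 = 21

21


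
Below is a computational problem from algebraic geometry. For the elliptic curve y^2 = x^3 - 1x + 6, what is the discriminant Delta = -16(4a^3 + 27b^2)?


Compute each component:
4a^3 = 4*(-1)^3 = 4*(-1) = -4
27b^2 = 27*6^2 = 27*36 = 972
4a^3 + 27b^2 = -4 + 972 = 968
Delta = -16*968 = -15488

-15488


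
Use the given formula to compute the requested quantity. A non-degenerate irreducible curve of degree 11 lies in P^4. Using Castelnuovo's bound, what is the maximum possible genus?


Castelnuovo's bound: write d - 1 = m(r-1) + epsilon with 0 <= epsilon < r-1.
d - 1 = 11 - 1 = 10
r - 1 = 4 - 1 = 3
10 = 3*3 + 1, so m = 3, epsilon = 1
pi(d, r) = m(m-1)(r-1)/2 + m*epsilon
= 3*2*3/2 + 3*1
= 18/2 + 3
= 9 + 3 = 12

12


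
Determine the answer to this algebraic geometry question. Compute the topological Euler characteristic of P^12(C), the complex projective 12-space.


The complex projective space P^12 has one cell in each even real dimension 0, 2, ..., 24.
The cohomology groups are H^{2k}(P^12) = Z for k = 0,...,12, and 0 otherwise.
Euler characteristic = sum of Betti numbers = 1 per even-dimensional cohomology group.
chi(P^12) = 12 + 1 = 13

13


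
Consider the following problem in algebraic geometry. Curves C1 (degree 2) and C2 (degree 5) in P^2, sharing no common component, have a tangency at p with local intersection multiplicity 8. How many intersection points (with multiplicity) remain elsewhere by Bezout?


By Bezout's theorem, the total intersection number is d1 * d2.
Total = 2 * 5 = 10
Intersection multiplicity at p = 8
Remaining intersections = 10 - 8 = 2

2


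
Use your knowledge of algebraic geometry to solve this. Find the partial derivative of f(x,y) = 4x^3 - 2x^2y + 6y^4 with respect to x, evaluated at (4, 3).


df/dx = 3*4*x^2 + 2*(-2)*x^1*y
At (4,3): 3*4*4^2 + 2*(-2)*4^1*3
= 192 - 48
= 144

144


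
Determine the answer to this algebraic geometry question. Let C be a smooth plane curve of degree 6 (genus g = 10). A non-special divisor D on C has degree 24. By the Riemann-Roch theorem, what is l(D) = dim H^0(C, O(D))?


First, compute the genus of a smooth plane curve of degree 6:
g = (d-1)(d-2)/2 = (6-1)(6-2)/2 = 10
For a non-special divisor D (i.e., h^1(D) = 0), Riemann-Roch gives:
l(D) = deg(D) - g + 1
Since deg(D) = 24 >= 2g - 1 = 19, D is non-special.
l(D) = 24 - 10 + 1 = 15

15


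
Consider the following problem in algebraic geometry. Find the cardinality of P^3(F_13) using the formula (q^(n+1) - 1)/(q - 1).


P^3(F_13) has (q^(n+1) - 1)/(q - 1) points.
= 13^3 + 13^2 + 13^1 + 13^0
= 2197 + 169 + 13 + 1
= 2380

2380


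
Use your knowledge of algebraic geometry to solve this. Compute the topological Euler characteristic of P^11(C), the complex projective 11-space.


The complex projective space P^11 has one cell in each even real dimension 0, 2, ..., 22.
The cohomology groups are H^{2k}(P^11) = Z for k = 0,...,11, and 0 otherwise.
Euler characteristic = sum of Betti numbers = 1 per even-dimensional cohomology group.
chi(P^11) = 11 + 1 = 12

12


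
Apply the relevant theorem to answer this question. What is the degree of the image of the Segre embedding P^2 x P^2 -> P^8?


The degree of the Segre variety P^2 x P^2 is C(m+n, m).
= C(4, 2)
= 6

6


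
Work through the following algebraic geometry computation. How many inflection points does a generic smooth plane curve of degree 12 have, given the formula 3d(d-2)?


For a general smooth plane curve C of degree d, the inflection points are
the intersection of C with its Hessian curve, which has degree 3(d-2).
By Bezout, the total intersection number is d * 3(d-2) = 12 * 30 = 360.
For a general curve every flex is ordinary, so each contributes
multiplicity 1 to C·Hess(C), and the number of distinct inflection
points is 3d(d-2).
Inflection points = 3*12*(12-2) = 3*12*10 = 360

360


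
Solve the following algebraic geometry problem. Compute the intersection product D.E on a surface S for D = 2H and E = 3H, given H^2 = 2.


Using bilinearity of the intersection pairing on a surface S:
(aH).(bH) = ab * (H.H)
We have H^2 = 2.
D.E = (2H).(3H) = 2*3*2
= 6*2
= 12

12


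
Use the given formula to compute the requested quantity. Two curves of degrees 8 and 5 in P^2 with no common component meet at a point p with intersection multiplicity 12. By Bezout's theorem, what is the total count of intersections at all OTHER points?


By Bezout's theorem, the total intersection number is d1 * d2.
Total = 8 * 5 = 40
Intersection multiplicity at p = 12
Remaining intersections = 40 - 12 = 28

28


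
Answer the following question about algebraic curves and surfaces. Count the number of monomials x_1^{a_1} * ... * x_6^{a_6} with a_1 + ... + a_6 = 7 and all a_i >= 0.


The number of degree-7 monomials in 6 variables is C(d+n-1, n-1).
= C(7+6-1, 6-1) = C(12, 5)
= 792

792


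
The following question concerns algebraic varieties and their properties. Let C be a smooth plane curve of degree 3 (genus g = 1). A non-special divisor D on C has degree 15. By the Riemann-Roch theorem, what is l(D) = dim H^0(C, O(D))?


First, compute the genus of a smooth plane curve of degree 3:
g = (d-1)(d-2)/2 = (3-1)(3-2)/2 = 1
For a non-special divisor D (i.e., h^1(D) = 0), Riemann-Roch gives:
l(D) = deg(D) - g + 1
Since deg(D) = 15 >= 2g - 1 = 1, D is non-special.
l(D) = 15 - 1 + 1 = 15

15


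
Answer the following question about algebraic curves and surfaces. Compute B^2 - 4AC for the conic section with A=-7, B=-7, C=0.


The discriminant of a conic Ax^2 + Bxy + Cy^2 + ... = 0 is B^2 - 4AC.
B^2 = (-7)^2 = 49
4AC = 4*(-7)*0 = 0
Discriminant = 49 + 0 = 49

49


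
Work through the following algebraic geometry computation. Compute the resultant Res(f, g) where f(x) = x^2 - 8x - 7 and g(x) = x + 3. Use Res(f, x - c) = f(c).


For Res(f, x - c), we evaluate f at x = c.
f(-3) = (-3)^2 - 8*(-3) - 7
= 9 + 24 - 7
= 33 - 7 = 26
Res(f, g) = 26

26


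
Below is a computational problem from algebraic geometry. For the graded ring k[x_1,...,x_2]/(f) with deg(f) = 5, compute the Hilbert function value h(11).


For R = k[x_1,...,x_n]/(f) with f homogeneous of degree e:
The Hilbert series is (1 - t^e)/(1 - t)^n.
So h(d) = C(d+n-1, n-1) - C(d-e+n-1, n-1) for d >= e.
With n=2, e=5, d=11:
C(11+2-1, 2-1) = C(12, 1) = 12
C(11-5+2-1, 2-1) = C(7, 1) = 7
h(11) = 12 - 7 = 5

5


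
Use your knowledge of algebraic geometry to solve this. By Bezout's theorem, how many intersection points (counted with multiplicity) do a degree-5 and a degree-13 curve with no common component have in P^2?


Bezout's theorem states the intersection count equals the product of degrees.
Intersection count = 5 * 13 = 65

65


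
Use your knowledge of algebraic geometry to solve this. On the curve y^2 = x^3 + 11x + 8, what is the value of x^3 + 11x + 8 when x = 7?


Compute x^3 + 11x + 8 at x = 7:
x^3 = 7^3 = 343
11*x = 11*7 = 77
Sum: 343 + 77 + 8 = 428

428


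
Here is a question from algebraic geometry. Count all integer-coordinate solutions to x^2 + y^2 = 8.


Systematically check integer values of x where x^2 <= 8.
For each valid x, check if 8 - x^2 is a perfect square.
x=2: 8 - 4 = 4, sqrt = 2 (valid)
Total integer solutions found: 4

4


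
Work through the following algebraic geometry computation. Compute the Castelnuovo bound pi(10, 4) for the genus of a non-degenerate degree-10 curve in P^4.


Castelnuovo's bound: write d - 1 = m(r-1) + epsilon with 0 <= epsilon < r-1.
d - 1 = 10 - 1 = 9
r - 1 = 4 - 1 = 3
9 = 3*3 + 0, so m = 3, epsilon = 0
pi(d, r) = m(m-1)(r-1)/2 + m*epsilon
= 3*2*3/2 + 3*0
= 18/2 + 0
= 9 + 0 = 9

9


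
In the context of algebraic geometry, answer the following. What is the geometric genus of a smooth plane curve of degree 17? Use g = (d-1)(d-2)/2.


Using the genus formula for smooth plane curves:
g = (d-1)(d-2)/2
g = (17-1)(17-2)/2
g = 16*15/2
g = 240/2 = 120

120


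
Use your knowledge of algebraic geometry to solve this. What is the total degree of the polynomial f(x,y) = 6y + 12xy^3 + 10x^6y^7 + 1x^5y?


Examine each term for its total degree (sum of exponents).
  Term '6y' has total degree 0+1 = 1.
  Term '12xy^3' has total degree 1+3 = 4.
  Term '10x^6y^7' has total degree 6+7 = 13.
  Term '1x^5y' has total degree 5+1 = 6.
The maximum total degree among all terms is 13.

13


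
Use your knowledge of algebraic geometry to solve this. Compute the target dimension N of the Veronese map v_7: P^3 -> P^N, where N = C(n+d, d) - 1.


The Veronese embedding v_d: P^n -> P^N maps each point to all
degree-d monomials in n+1 homogeneous coordinates.
N = C(n+d, d) - 1
N = C(3+7, 7) - 1
N = C(10, 7) - 1
C(10, 7) = 120
N = 120 - 1 = 119

119


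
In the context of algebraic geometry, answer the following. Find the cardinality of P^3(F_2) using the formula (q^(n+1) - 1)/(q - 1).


P^3(F_2) has (q^(n+1) - 1)/(q - 1) points.
= 2^3 + 2^2 + 2^1 + 2^0
= 8 + 4 + 2 + 1
= 15

15


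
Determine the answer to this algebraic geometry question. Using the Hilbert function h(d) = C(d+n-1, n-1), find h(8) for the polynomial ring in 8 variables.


The Hilbert function for the polynomial ring in 8 variables is:
h(d) = C(d+n-1, n-1)
h(8) = C(8+8-1, 8-1) = C(15, 7)
= 15! / (7! * 8!)
= 6435

6435


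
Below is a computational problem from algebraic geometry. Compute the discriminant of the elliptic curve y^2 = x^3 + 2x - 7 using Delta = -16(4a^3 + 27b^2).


Compute each component:
4a^3 = 4*2^3 = 4*8 = 32
27b^2 = 27*(-7)^2 = 27*49 = 1323
4a^3 + 27b^2 = 32 + 1323 = 1355
Delta = -16*1355 = -21680

-21680


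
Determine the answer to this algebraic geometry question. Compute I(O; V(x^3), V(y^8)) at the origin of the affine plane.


The intersection multiplicity of V(x^a) and V(y^b) at the origin is:
I(O; V(x^3), V(y^8)) = dim_k(k[x,y]/(x^3, y^8))
A basis for k[x,y]/(x^3, y^8) is the set of monomials x^i * y^j
where 0 <= i < 3 and 0 <= j < 8.
The number of such monomials is 3 * 8 = 24

24


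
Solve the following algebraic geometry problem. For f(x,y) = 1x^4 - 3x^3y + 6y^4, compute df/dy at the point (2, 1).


df/dy = (-3)*x^3 + 4*6*y^3
At (2,1): (-3)*2^3 + 4*6*1^3
= -24 + 24
= 0

0


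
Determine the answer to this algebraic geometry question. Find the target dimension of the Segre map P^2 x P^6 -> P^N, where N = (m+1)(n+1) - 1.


The Segre embedding maps P^m x P^n into P^N via
all products of coordinates from each factor.
N = (m+1)(n+1) - 1
N = (2+1)(6+1) - 1
N = 3*7 - 1
N = 21 - 1 = 20

20


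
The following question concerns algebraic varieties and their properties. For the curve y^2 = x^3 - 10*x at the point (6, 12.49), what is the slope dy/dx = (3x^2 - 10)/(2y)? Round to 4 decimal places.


Using implicit differentiation of y^2 = x^3 - 10*x:
2y * dy/dx = 3x^2 - 10
dy/dx = (3x^2 - 10)/(2y)
Numerator: 3*6^2 - 10 = 98
Denominator: 2*12.49 = 24.98
dy/dx = 98/24.98 = 3.9231

3.9231


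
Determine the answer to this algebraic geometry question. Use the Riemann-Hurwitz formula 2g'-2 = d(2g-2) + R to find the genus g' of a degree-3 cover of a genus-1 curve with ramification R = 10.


Riemann-Hurwitz formula: 2g' - 2 = d(2g - 2) + R
Given: d = 3, g = 1, R = 10
2g' - 2 = 3*(2*1 - 2) + 10
2g' - 2 = 3*0 + 10
2g' - 2 = 0 + 10 = 10
2g' = 12
g' = 6

6


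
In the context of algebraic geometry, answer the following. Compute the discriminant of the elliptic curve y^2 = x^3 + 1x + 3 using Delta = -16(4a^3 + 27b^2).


Compute each component:
4a^3 = 4*1^3 = 4*1 = 4
27b^2 = 27*3^2 = 27*9 = 243
4a^3 + 27b^2 = 4 + 243 = 247
Delta = -16*247 = -3952

-3952


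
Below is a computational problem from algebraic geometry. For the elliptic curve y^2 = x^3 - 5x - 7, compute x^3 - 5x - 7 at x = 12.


Compute x^3 - 5x - 7 at x = 12:
x^3 = 12^3 = 1728
(-5)*x = (-5)*12 = -60
Sum: 1728 - 60 - 7 = 1661

1661


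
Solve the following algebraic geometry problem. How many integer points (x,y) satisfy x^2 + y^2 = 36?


Systematically check integer values of x where x^2 <= 36.
For each valid x, check if 36 - x^2 is a perfect square.
x=0: 36 - 0 = 36, sqrt = 6 (valid)
x=6: 36 - 36 = 0, sqrt = 0 (valid)
Total integer solutions found: 4

4


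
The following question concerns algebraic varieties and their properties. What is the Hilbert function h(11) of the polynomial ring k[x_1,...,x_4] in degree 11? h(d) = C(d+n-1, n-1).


The Hilbert function for the polynomial ring in 4 variables is:
h(d) = C(d+n-1, n-1)
h(11) = C(11+4-1, 4-1) = C(14, 3)
= 14! / (3! * 11!)
= 364

364


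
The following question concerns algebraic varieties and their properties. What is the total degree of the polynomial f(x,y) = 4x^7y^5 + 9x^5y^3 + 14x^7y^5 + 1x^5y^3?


Examine each term for its total degree (sum of exponents).
  Term '4x^7y^5' has total degree 7+5 = 12.
  Term '9x^5y^3' has total degree 5+3 = 8.
  Term '14x^7y^5' has total degree 7+5 = 12.
  Term '1x^5y^3' has total degree 5+3 = 8.
The maximum total degree among all terms is 12.

12


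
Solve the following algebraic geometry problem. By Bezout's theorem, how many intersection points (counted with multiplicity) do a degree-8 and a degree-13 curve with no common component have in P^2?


Bezout's theorem states the intersection count equals the product of degrees.
Intersection count = 8 * 13 = 104

104


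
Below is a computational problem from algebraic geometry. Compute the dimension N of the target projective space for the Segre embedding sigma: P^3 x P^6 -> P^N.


The Segre embedding maps P^m x P^n into P^N via
all products of coordinates from each factor.
N = (m+1)(n+1) - 1
N = (3+1)(6+1) - 1
N = 4*7 - 1
N = 28 - 1 = 27

27


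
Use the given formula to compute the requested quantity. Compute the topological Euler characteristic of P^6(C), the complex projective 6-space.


The complex projective space P^6 has one cell in each even real dimension 0, 2, ..., 12.
The cohomology groups are H^{2k}(P^6) = Z for k = 0,...,6, and 0 otherwise.
Euler characteristic = sum of Betti numbers = 1 per even-dimensional cohomology group.
chi(P^6) = 6 + 1 = 7

7


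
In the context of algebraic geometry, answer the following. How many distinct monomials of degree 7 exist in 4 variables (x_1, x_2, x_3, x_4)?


The number of degree-7 monomials in 4 variables is C(d+n-1, n-1).
= C(7+4-1, 4-1) = C(10, 3)
= 120

120


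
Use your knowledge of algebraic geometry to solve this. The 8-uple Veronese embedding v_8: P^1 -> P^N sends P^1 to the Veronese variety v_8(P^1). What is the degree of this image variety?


The Veronese variety v_8(P^1) has degree d^r.
d^r = 8^1 = 8

8


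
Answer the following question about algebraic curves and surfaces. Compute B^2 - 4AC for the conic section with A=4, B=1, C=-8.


The discriminant of a conic Ax^2 + Bxy + Cy^2 + ... = 0 is B^2 - 4AC.
B^2 = 1^2 = 1
4AC = 4*4*(-8) = -128
Discriminant = 1 + 128 = 129

129


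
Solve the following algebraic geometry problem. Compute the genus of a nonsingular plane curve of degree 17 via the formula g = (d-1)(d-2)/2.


Using the genus formula for smooth plane curves:
g = (d-1)(d-2)/2
g = (17-1)(17-2)/2
g = 16*15/2
g = 240/2 = 120

120


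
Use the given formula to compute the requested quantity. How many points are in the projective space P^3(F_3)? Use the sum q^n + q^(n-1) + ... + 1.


P^3(F_3) has (q^(n+1) - 1)/(q - 1) points.
= 3^3 + 3^2 + 3^1 + 3^0
= 27 + 9 + 3 + 1
= 40

40


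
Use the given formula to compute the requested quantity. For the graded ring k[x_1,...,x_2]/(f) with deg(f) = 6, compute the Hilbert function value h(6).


For R = k[x_1,...,x_n]/(f) with f homogeneous of degree e:
The Hilbert series is (1 - t^e)/(1 - t)^n.
So h(d) = C(d+n-1, n-1) - C(d-e+n-1, n-1) for d >= e.
With n=2, e=6, d=6:
C(6+2-1, 2-1) = C(7, 1) = 7
C(6-6+2-1, 2-1) = C(1, 1) = 1
h(6) = 7 - 1 = 6

6


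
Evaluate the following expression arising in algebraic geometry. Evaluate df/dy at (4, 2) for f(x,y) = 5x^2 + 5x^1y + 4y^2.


df/dy = 5*x^1 + 2*4*y^1
At (4,2): 5*4^1 + 2*4*2^1
= 20 + 16
= 36

36


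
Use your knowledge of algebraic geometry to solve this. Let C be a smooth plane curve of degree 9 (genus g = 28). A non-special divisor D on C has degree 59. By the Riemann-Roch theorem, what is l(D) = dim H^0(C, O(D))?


First, compute the genus of a smooth plane curve of degree 9:
g = (d-1)(d-2)/2 = (9-1)(9-2)/2 = 28
For a non-special divisor D (i.e., h^1(D) = 0), Riemann-Roch gives:
l(D) = deg(D) - g + 1
Since deg(D) = 59 >= 2g - 1 = 55, D is non-special.
l(D) = 59 - 28 + 1 = 32

32


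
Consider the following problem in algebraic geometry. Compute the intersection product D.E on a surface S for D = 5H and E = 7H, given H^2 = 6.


Using bilinearity of the intersection pairing on a surface S:
(aH).(bH) = ab * (H.H)
We have H^2 = 6.
D.E = (5H).(7H) = 5*7*6
= 35*6
= 210

210


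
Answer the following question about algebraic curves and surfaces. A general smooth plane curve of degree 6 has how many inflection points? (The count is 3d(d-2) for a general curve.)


For a general smooth plane curve C of degree d, the inflection points are
the intersection of C with its Hessian curve, which has degree 3(d-2).
By Bezout, the total intersection number is d * 3(d-2) = 6 * 12 = 72.
For a general curve every flex is ordinary, so each contributes
multiplicity 1 to C·Hess(C), and the number of distinct inflection
points is 3d(d-2).
Inflection points = 3*6*(6-2) = 3*6*4 = 72

72


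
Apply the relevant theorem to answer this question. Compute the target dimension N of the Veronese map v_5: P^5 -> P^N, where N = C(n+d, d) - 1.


The Veronese embedding v_d: P^n -> P^N maps each point to all
degree-d monomials in n+1 homogeneous coordinates.
N = C(n+d, d) - 1
N = C(5+5, 5) - 1
N = C(10, 5) - 1
C(10, 5) = 252
N = 252 - 1 = 251

251


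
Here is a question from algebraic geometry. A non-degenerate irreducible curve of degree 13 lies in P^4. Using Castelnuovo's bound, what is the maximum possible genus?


Castelnuovo's bound: write d - 1 = m(r-1) + epsilon with 0 <= epsilon < r-1.
d - 1 = 13 - 1 = 12
r - 1 = 4 - 1 = 3
12 = 4*3 + 0, so m = 4, epsilon = 0
pi(d, r) = m(m-1)(r-1)/2 + m*epsilon
= 4*3*3/2 + 4*0
= 36/2 + 0
= 18 + 0 = 18

18


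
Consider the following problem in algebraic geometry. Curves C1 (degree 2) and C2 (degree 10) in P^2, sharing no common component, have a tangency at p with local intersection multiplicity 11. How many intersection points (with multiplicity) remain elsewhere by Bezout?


By Bezout's theorem, the total intersection number is d1 * d2.
Total = 2 * 10 = 20
Intersection multiplicity at p = 11
Remaining intersections = 20 - 11 = 9

9


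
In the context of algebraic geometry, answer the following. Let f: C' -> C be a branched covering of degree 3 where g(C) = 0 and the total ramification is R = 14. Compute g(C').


Riemann-Hurwitz formula: 2g' - 2 = d(2g - 2) + R
Given: d = 3, g = 0, R = 14
2g' - 2 = 3*(2*0 - 2) + 14
2g' - 2 = 3*(-2) + 14
2g' - 2 = -6 + 14 = 8
2g' = 10
g' = 5

5


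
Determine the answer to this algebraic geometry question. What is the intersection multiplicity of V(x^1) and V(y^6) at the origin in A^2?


The intersection multiplicity of V(x^a) and V(y^b) at the origin is:
I(O; V(x^1), V(y^6)) = dim_k(k[x,y]/(x^1, y^6))
A basis for k[x,y]/(x^1, y^6) is the set of monomials x^i * y^j
where 0 <= i < 1 and 0 <= j < 6.
The number of such monomials is 1 * 6 = 6

6


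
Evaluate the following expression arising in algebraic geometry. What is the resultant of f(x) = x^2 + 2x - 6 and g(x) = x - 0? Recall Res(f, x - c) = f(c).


For Res(f, x - c), we evaluate f at x = c.
f(0) = 0^2 + 2*0 - 6
= 0 + 0 - 6
= 0 - 6 = -6
Res(f, g) = -6

-6


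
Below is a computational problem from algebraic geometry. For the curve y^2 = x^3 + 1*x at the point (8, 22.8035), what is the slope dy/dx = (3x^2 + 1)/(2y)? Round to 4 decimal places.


Using implicit differentiation of y^2 = x^3 + 1*x:
2y * dy/dx = 3x^2 + 1
dy/dx = (3x^2 + 1)/(2y)
Numerator: 3*8^2 + 1 = 193
Denominator: 2*22.8035 = 45.607
dy/dx = 193/45.607 = 4.2318

4.2318


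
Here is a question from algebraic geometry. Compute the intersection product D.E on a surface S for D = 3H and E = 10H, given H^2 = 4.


Using bilinearity of the intersection pairing on a surface S:
(aH).(bH) = ab * (H.H)
We have H^2 = 4.
D.E = (3H).(10H) = 3*10*4
= 30*4
= 120

120


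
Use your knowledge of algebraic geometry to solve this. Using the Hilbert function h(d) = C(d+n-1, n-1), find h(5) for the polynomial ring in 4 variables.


The Hilbert function for the polynomial ring in 4 variables is:
h(d) = C(d+n-1, n-1)
h(5) = C(5+4-1, 4-1) = C(8, 3)
= 8! / (3! * 5!)
= 56

56


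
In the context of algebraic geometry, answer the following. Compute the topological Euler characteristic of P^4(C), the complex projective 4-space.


The complex projective space P^4 has one cell in each even real dimension 0, 2, ..., 8.
The cohomology groups are H^{2k}(P^4) = Z for k = 0,...,4, and 0 otherwise.
Euler characteristic = sum of Betti numbers = 1 per even-dimensional cohomology group.
chi(P^4) = 4 + 1 = 5

5


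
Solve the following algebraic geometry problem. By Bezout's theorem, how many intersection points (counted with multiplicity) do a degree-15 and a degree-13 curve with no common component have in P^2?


Bezout's theorem states the intersection count equals the product of degrees.
Intersection count = 15 * 13 = 195

195


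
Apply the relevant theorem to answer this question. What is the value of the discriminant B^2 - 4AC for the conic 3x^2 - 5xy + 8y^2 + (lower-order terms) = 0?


The discriminant of a conic Ax^2 + Bxy + Cy^2 + ... = 0 is B^2 - 4AC.
B^2 = (-5)^2 = 25
4AC = 4*3*8 = 96
Discriminant = 25 - 96 = -71

-71


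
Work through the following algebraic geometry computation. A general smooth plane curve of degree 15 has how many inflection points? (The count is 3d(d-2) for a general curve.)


For a general smooth plane curve C of degree d, the inflection points are
the intersection of C with its Hessian curve, which has degree 3(d-2).
By Bezout, the total intersection number is d * 3(d-2) = 15 * 39 = 585.
For a general curve every flex is ordinary, so each contributes
multiplicity 1 to C·Hess(C), and the number of distinct inflection
points is 3d(d-2).
Inflection points = 3*15*(15-2) = 3*15*13 = 585

585


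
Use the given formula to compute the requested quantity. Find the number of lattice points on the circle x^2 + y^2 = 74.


Systematically check integer values of x where x^2 <= 74.
For each valid x, check if 74 - x^2 is a perfect square.
x=5: 74 - 25 = 49, sqrt = 7 (valid)
x=7: 74 - 49 = 25, sqrt = 5 (valid)
Total integer solutions found: 8

8


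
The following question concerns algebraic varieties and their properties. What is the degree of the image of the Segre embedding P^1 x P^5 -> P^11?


The degree of the Segre variety P^1 x P^5 is C(m+n, m).
= C(6, 1)
= 6

6


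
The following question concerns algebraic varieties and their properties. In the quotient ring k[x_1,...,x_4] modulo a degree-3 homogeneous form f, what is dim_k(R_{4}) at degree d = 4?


For R = k[x_1,...,x_n]/(f) with f homogeneous of degree e:
The Hilbert series is (1 - t^e)/(1 - t)^n.
So h(d) = C(d+n-1, n-1) - C(d-e+n-1, n-1) for d >= e.
With n=4, e=3, d=4:
C(4+4-1, 4-1) = C(7, 3) = 35
C(4-3+4-1, 4-1) = C(4, 3) = 4
h(4) = 35 - 4 = 31

31


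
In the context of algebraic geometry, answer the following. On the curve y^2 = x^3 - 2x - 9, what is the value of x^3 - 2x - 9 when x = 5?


Compute x^3 - 2x - 9 at x = 5:
x^3 = 5^3 = 125
(-2)*x = (-2)*5 = -10
Sum: 125 - 10 - 9 = 106

106


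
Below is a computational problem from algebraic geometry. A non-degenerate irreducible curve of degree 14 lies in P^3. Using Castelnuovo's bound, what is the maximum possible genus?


Castelnuovo's bound: write d - 1 = m(r-1) + epsilon with 0 <= epsilon < r-1.
d - 1 = 14 - 1 = 13
r - 1 = 3 - 1 = 2
13 = 6*2 + 1, so m = 6, epsilon = 1
pi(d, r) = m(m-1)(r-1)/2 + m*epsilon
= 6*5*2/2 + 6*1
= 60/2 + 6
= 30 + 6 = 36

36


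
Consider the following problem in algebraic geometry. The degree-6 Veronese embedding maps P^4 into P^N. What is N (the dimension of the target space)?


The Veronese embedding v_d: P^n -> P^N maps each point to all
degree-d monomials in n+1 homogeneous coordinates.
N = C(n+d, d) - 1
N = C(4+6, 6) - 1
N = C(10, 6) - 1
C(10, 6) = 210
N = 210 - 1 = 209

209


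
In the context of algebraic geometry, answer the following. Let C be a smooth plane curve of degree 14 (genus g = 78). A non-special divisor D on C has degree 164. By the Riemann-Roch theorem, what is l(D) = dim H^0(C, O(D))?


First, compute the genus of a smooth plane curve of degree 14:
g = (d-1)(d-2)/2 = (14-1)(14-2)/2 = 78
For a non-special divisor D (i.e., h^1(D) = 0), Riemann-Roch gives:
l(D) = deg(D) - g + 1
Since deg(D) = 164 >= 2g - 1 = 155, D is non-special.
l(D) = 164 - 78 + 1 = 87

87


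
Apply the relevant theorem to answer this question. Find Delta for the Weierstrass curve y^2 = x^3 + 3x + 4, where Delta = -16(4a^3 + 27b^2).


Compute each component:
4a^3 = 4*3^3 = 4*27 = 108
27b^2 = 27*4^2 = 27*16 = 432
4a^3 + 27b^2 = 108 + 432 = 540
Delta = -16*540 = -8640

-8640


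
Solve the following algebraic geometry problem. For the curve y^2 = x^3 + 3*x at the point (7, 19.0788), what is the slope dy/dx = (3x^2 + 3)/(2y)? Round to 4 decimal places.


Using implicit differentiation of y^2 = x^3 + 3*x:
2y * dy/dx = 3x^2 + 3
dy/dx = (3x^2 + 3)/(2y)
Numerator: 3*7^2 + 3 = 150
Denominator: 2*19.0788 = 38.1576
dy/dx = 150/38.1576 = 3.9311

3.9311


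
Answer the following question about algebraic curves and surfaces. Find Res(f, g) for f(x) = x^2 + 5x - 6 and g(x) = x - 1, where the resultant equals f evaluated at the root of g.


For Res(f, x - c), we evaluate f at x = c.
f(1) = 1^2 + 5*1 - 6
= 1 + 5 - 6
= 6 - 6 = 0
Res(f, g) = 0

0


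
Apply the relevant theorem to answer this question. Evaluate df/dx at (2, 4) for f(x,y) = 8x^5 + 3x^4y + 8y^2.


df/dx = 5*8*x^4 + 4*3*x^3*y
At (2,4): 5*8*2^4 + 4*3*2^3*4
= 640 + 384
= 1024

1024


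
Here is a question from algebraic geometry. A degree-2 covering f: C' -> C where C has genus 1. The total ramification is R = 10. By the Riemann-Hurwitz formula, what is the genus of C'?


Riemann-Hurwitz formula: 2g' - 2 = d(2g - 2) + R
Given: d = 2, g = 1, R = 10
2g' - 2 = 2*(2*1 - 2) + 10
2g' - 2 = 2*0 + 10
2g' - 2 = 0 + 10 = 10
2g' = 12
g' = 6

6


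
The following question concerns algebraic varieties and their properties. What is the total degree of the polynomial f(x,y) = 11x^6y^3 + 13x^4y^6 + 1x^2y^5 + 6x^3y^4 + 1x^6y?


Examine each term for its total degree (sum of exponents).
  Term '11x^6y^3' has total degree 6+3 = 9.
  Term '13x^4y^6' has total degree 4+6 = 10.
  Term '1x^2y^5' has total degree 2+5 = 7.
  Term '6x^3y^4' has total degree 3+4 = 7.
  Term '1x^6y' has total degree 6+1 = 7.
The maximum total degree among all terms is 10.

10


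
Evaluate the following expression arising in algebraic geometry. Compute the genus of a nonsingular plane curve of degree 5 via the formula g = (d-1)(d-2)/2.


Using the genus formula for smooth plane curves:
g = (d-1)(d-2)/2
g = (5-1)(5-2)/2
g = 4*3/2
g = 12/2 = 6

6


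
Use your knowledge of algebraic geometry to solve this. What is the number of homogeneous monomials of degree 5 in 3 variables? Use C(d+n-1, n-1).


The number of degree-5 monomials in 3 variables is C(d+n-1, n-1).
= C(5+3-1, 3-1) = C(7, 2)
= 21

21
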